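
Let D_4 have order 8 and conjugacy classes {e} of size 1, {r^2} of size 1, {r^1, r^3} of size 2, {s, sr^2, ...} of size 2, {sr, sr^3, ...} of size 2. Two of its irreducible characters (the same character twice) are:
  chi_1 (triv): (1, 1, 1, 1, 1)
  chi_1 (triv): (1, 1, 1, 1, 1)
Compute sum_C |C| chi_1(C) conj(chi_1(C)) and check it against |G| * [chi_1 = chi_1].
Sum = 8 = |G| = 8; so <chi_1, chi_1> = 1 (norm-1 confirms irreducibility).

Derivation: Compute term by term over conjugacy classes (|C| * chi_1(C) * conj(chi_1(C))):
  1*(1)*conj(1) + 1*(1)*conj(1) + 2*(1)*conj(1) + 2*(1)*conj(1) + 2*(1)*conj(1)
  = (1) + (1) + (2) + (2) + (2)
  = 8.
Dividing by |G| = 8 gives 8/8 = 1, matching the row-orthogonality relation <chi_1, chi_1> = [chi_1 = chi_1].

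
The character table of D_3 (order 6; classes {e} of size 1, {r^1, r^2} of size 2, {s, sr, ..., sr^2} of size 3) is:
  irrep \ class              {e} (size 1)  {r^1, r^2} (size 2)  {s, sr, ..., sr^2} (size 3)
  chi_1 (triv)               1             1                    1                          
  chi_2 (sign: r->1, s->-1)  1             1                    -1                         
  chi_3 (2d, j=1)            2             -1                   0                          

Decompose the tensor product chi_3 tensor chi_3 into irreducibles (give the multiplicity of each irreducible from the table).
chi_3 tensor chi_3 = chi_1 + chi_2 + chi_3 (all other irreducibles have multiplicity 0).

Details: The character of a tensor product is the pointwise product (chi_3 * chi_3)(C) = chi_3(C) * chi_3(C):
  {e}: (2)*(2), {r^1, r^2}: (-1)*(-1), {s, sr, ..., sr^2}: (0)*(0)
so (chi_3 * chi_3) takes values
  {e} -> 4, {r^1, r^2} -> 1, {s, sr, ..., sr^2} -> 0.
Now take the inner product of this character with each irreducible chi from the table, <chi_3*chi_3, chi> = (1/6) sum_C |C| (chi_3*chi_3)(C) conj(chi(C)):
  <chi_3*chi_3, chi_1> = (1/6)[1*(4)*conj(1) + 2*(1)*conj(1) + 3*(0)*conj(1)]
      = (1/6)[(4) + (2) + (0)] = 6/6 = 1
  <chi_3*chi_3, chi_2> = (1/6)[1*(4)*conj(1) + 2*(1)*conj(1) + 3*(0)*conj(-1)]
      = (1/6)[(4) + (2) + (0)] = 6/6 = 1
  <chi_3*chi_3, chi_3> = (1/6)[1*(4)*conj(2) + 2*(1)*conj(-1) + 3*(0)*conj(0)]
      = (1/6)[(8) + (-2) + (0)] = 6/6 = 1
Hence the multiplicities are chi_1: 1, chi_2: 1, chi_3: 1. Dimension check: dim(chi_3)*dim(chi_3) = 2*2 = 4 and sum (mult * dim) = 1*1 + 1*1 + 1*2 = 4.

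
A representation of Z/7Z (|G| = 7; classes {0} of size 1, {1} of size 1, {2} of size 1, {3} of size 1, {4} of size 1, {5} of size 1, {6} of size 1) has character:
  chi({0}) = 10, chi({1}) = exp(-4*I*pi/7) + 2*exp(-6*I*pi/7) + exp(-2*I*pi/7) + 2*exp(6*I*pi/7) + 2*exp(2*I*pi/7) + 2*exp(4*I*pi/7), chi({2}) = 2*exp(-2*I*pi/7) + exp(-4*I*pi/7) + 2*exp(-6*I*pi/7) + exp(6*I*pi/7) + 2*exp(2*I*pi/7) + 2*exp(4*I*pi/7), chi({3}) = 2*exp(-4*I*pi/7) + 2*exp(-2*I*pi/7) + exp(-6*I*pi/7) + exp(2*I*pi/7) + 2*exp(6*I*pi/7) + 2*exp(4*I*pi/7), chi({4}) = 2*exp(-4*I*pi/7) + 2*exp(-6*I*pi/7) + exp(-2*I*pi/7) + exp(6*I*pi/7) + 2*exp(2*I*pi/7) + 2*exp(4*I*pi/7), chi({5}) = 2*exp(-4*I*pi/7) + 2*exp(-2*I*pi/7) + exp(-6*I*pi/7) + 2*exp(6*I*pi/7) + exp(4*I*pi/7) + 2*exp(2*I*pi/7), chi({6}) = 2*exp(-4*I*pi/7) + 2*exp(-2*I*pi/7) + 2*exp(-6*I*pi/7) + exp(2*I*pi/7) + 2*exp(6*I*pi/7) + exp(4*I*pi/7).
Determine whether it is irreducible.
Not irreducible (reducible): <chi, chi> = 18 > 1.

Justification: <chi, chi> = (1/|G|) sum_C |C| * |chi(C)|^2 = (1/7)[1*|10|^2 + 1*|exp(-4*I*pi/7) + 2*exp(-6*I*pi/7) + exp(-2*I*pi/7) + 2*exp(6*I*pi/7) + 2*exp(2*I*pi/7) + 2*exp(4*I*pi/7)|^2 + 1*|2*exp(-2*I*pi/7) + exp(-4*I*pi/7) + 2*exp(-6*I*pi/7) + exp(6*I*pi/7) + 2*exp(2*I*pi/7) + 2*exp(4*I*pi/7)|^2 + 1*|2*exp(-4*I*pi/7) + 2*exp(-2*I*pi/7) + exp(-6*I*pi/7) + exp(2*I*pi/7) + 2*exp(6*I*pi/7) + 2*exp(4*I*pi/7)|^2 + 1*|2*exp(-4*I*pi/7) + 2*exp(-6*I*pi/7) + exp(-2*I*pi/7) + exp(6*I*pi/7) + 2*exp(2*I*pi/7) + 2*exp(4*I*pi/7)|^2 + 1*|2*exp(-4*I*pi/7) + 2*exp(-2*I*pi/7) + exp(-6*I*pi/7) + 2*exp(6*I*pi/7) + exp(4*I*pi/7) + 2*exp(2*I*pi/7)|^2 + 1*|2*exp(-4*I*pi/7) + 2*exp(-2*I*pi/7) + 2*exp(-6*I*pi/7) + exp(2*I*pi/7) + 2*exp(6*I*pi/7) + exp(4*I*pi/7)|^2]
  = (1/7)[(100) + (18 + 14*exp(-4*I*pi/7) + 15*exp(-2*I*pi/7) + 12*exp(-6*I*pi/7) + 12*exp(6*I*pi/7) + 15*exp(2*I*pi/7) + 14*exp(4*I*pi/7)) + (18 + 15*exp(-4*I*pi/7) + 12*exp(-2*I*pi/7) + 14*exp(-6*I*pi/7) + 14*exp(6*I*pi/7) + 12*exp(2*I*pi/7) + 15*exp(4*I*pi/7)) + (18 + 12*exp(-4*I*pi/7) + 14*exp(-2*I*pi/7) + 15*exp(-6*I*pi/7) + 15*exp(6*I*pi/7) + 14*exp(2*I*pi/7) + 12*exp(4*I*pi/7)) + (18 + 12*exp(-4*I*pi/7) + 14*exp(-2*I*pi/7) + 15*exp(-6*I*pi/7) + 15*exp(6*I*pi/7) + 14*exp(2*I*pi/7) + 12*exp(4*I*pi/7)) + (18 + 15*exp(-4*I*pi/7) + 12*exp(-2*I*pi/7) + 14*exp(-6*I*pi/7) + 14*exp(6*I*pi/7) + 12*exp(2*I*pi/7) + 15*exp(4*I*pi/7)) + (18 + 14*exp(-4*I*pi/7) + 15*exp(-2*I*pi/7) + 12*exp(-6*I*pi/7) + 12*exp(6*I*pi/7) + 15*exp(2*I*pi/7) + 14*exp(4*I*pi/7))] = 126/7 = 18.
(Exp terms are combined using exp(i*s)*conj(exp(i*t)) = exp(i*(s-t)), and sums of them are collapsed using the identity that for every m > 1 the m distinct m-th roots of unity sum to 0, e.g. 1 + exp(2*I*pi/3) + exp(-2*I*pi/3) = 0.)
A character is irreducible iff <chi, chi> = 1, so this representation is reducible.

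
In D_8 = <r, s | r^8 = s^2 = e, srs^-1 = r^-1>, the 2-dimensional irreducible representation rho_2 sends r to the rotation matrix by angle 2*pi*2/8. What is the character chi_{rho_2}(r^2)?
chi_{rho_2}(r^2) = 2*cos(2*pi*2*2/8) = -2

Working: rho_2(r^2) is rotation by angle 2*pi*2*2/8, whose trace is 2*cos(2*pi*2*2/8) = -2.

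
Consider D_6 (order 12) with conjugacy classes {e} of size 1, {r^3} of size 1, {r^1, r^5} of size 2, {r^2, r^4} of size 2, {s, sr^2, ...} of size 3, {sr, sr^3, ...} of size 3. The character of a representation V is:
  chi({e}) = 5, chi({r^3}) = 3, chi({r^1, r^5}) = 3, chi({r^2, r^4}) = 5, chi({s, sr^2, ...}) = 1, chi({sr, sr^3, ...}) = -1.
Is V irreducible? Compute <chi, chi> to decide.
Not irreducible (reducible): <chi, chi> = 9 > 1.

Explanation: <chi, chi> = (1/|G|) sum_C |C| * |chi(C)|^2 = (1/12)[1*|5|^2 + 1*|3|^2 + 2*|3|^2 + 2*|5|^2 + 3*|1|^2 + 3*|-1|^2]
  = (1/12)[(25) + (9) + (18) + (50) + (3) + (3)] = 108/12 = 9.
A character is irreducible iff <chi, chi> = 1, so this representation is reducible.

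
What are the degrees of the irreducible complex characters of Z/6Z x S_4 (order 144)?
Dimensions: 1, 1, 1, 1, 1, 1, 1, 1, 1, 1, 1, 1, 2, 2, 2, 2, 2, 2, 3, 3, 3, 3, 3, 3, 3, 3, 3, 3, 3, 3

Solution. There are 30 irreducibles (= number of conjugacy classes). Their dimensions d_i satisfy sum d_i^2 = |G| = 144: 1 + 1 + 1 + 1 + 1 + 1 + 1 + 1 + 1 + 1 + 1 + 1 + 4 + 4 + 4 + 4 + 4 + 4 + 9 + 9 + 9 + 9 + 9 + 9 + 9 + 9 + 9 + 9 + 9 + 9 = 144. (For the product with Z/6Z: each of the 6 1-dim characters of Z/6Z tensors with each irrep of S_4, giving 6 copies of each S_4-dimension.)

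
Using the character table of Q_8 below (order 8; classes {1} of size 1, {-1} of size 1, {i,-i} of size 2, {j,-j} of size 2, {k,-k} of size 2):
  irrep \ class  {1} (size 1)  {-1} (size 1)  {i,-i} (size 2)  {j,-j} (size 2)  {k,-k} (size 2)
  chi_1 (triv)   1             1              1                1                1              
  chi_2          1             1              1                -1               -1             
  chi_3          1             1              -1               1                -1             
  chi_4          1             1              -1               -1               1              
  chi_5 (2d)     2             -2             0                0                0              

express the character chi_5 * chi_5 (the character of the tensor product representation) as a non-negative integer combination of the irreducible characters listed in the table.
chi_5 tensor chi_5 = chi_1 + chi_2 + chi_3 + chi_4 (all other irreducibles have multiplicity 0).

Argument: The character of a tensor product is the pointwise product (chi_5 * chi_5)(C) = chi_5(C) * chi_5(C):
  {1}: (2)*(2), {-1}: (-2)*(-2), {i,-i}: (0)*(0), {j,-j}: (0)*(0), {k,-k}: (0)*(0)
so (chi_5 * chi_5) takes values
  {1} -> 4, {-1} -> 4, {i,-i} -> 0, {j,-j} -> 0, {k,-k} -> 0.
Now take the inner product of this character with each irreducible chi from the table, <chi_5*chi_5, chi> = (1/8) sum_C |C| (chi_5*chi_5)(C) conj(chi(C)):
  <chi_5*chi_5, chi_1> = (1/8)[1*(4)*conj(1) + 1*(4)*conj(1) + 2*(0)*conj(1) + 2*(0)*conj(1) + 2*(0)*conj(1)]
      = (1/8)[(4) + (4) + (0) + (0) + (0)] = 8/8 = 1
  <chi_5*chi_5, chi_2> = (1/8)[1*(4)*conj(1) + 1*(4)*conj(1) + 2*(0)*conj(1) + 2*(0)*conj(-1) + 2*(0)*conj(-1)]
      = (1/8)[(4) + (4) + (0) + (0) + (0)] = 8/8 = 1
  <chi_5*chi_5, chi_3> = (1/8)[1*(4)*conj(1) + 1*(4)*conj(1) + 2*(0)*conj(-1) + 2*(0)*conj(1) + 2*(0)*conj(-1)]
      = (1/8)[(4) + (4) + (0) + (0) + (0)] = 8/8 = 1
  <chi_5*chi_5, chi_4> = (1/8)[1*(4)*conj(1) + 1*(4)*conj(1) + 2*(0)*conj(-1) + 2*(0)*conj(-1) + 2*(0)*conj(1)]
      = (1/8)[(4) + (4) + (0) + (0) + (0)] = 8/8 = 1
  <chi_5*chi_5, chi_5> = (1/8)[1*(4)*conj(2) + 1*(4)*conj(-2) + 2*(0)*conj(0) + 2*(0)*conj(0) + 2*(0)*conj(0)]
      = (1/8)[(8) + (-8) + (0) + (0) + (0)] = 0/8 = 0
Hence the multiplicities are chi_1: 1, chi_2: 1, chi_3: 1, chi_4: 1. Dimension check: dim(chi_5)*dim(chi_5) = 2*2 = 4 and sum (mult * dim) = 1*1 + 1*1 + 1*1 + 1*1 = 4.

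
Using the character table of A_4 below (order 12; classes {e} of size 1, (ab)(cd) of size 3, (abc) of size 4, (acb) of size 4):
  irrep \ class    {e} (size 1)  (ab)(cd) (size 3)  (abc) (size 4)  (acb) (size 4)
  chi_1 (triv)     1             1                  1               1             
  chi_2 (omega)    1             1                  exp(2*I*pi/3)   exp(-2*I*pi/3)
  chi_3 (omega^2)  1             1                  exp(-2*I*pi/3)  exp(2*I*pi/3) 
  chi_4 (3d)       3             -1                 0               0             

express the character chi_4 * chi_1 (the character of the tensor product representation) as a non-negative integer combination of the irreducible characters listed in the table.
chi_4 tensor chi_1 = chi_4 (all other irreducibles have multiplicity 0).

Argument: The character of a tensor product is the pointwise product (chi_4 * chi_1)(C) = chi_4(C) * chi_1(C):
  {e}: (3)*(1), (ab)(cd): (-1)*(1), (abc): (0)*(1), (acb): (0)*(1)
so (chi_4 * chi_1) takes values
  {e} -> 3, (ab)(cd) -> -1, (abc) -> 0, (acb) -> 0.
Now take the inner product of this character with each irreducible chi from the table, <chi_4*chi_1, chi> = (1/12) sum_C |C| (chi_4*chi_1)(C) conj(chi(C)):
  <chi_4*chi_1, chi_1> = (1/12)[1*(3)*conj(1) + 3*(-1)*conj(1) + 4*(0)*conj(1) + 4*(0)*conj(1)]
      = (1/12)[(3) + (-3) + (0) + (0)] = 0/12 = 0
  <chi_4*chi_1, chi_2> = (1/12)[1*(3)*conj(1) + 3*(-1)*conj(1) + 4*(0)*conj(exp(2*I*pi/3)) + 4*(0)*conj(exp(-2*I*pi/3))]
      = (1/12)[(3) + (-3) + (0) + (0)] = 0/12 = 0
  <chi_4*chi_1, chi_3> = (1/12)[1*(3)*conj(1) + 3*(-1)*conj(1) + 4*(0)*conj(exp(-2*I*pi/3)) + 4*(0)*conj(exp(2*I*pi/3))]
      = (1/12)[(3) + (-3) + (0) + (0)] = 0/12 = 0
  <chi_4*chi_1, chi_4> = (1/12)[1*(3)*conj(3) + 3*(-1)*conj(-1) + 4*(0)*conj(0) + 4*(0)*conj(0)]
      = (1/12)[(9) + (3) + (0) + (0)] = 12/12 = 1
(Exp terms are combined using exp(i*s)*conj(exp(i*t)) = exp(i*(s-t)), and sums of them are collapsed using the identity that for every m > 1 the m distinct m-th roots of unity sum to 0, e.g. 1 + exp(2*I*pi/3) + exp(-2*I*pi/3) = 0.)
Hence the multiplicities are chi_4: 1. Dimension check: dim(chi_4)*dim(chi_1) = 3*1 = 3 and sum (mult * dim) = 1*3 = 3.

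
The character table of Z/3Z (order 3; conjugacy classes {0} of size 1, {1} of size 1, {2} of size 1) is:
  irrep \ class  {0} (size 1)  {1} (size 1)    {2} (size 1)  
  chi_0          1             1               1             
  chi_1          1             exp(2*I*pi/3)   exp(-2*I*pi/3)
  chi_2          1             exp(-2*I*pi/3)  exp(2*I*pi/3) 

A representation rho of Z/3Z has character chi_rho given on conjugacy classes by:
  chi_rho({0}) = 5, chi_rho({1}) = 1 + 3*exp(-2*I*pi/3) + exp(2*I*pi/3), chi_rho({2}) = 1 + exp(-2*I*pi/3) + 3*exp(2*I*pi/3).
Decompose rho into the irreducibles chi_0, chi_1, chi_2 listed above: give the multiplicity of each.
Multiplicities: chi_0: 1, chi_1: 1, chi_2: 3.

Details: Use <chi_rho, chi> = (1/|G|) sum_C |C| * chi_rho(C) * conj(chi(C)) with |G| = 3 for each irreducible chi in the table:
  <chi_rho, chi_0> = (1/3)[1*(5)*conj(1) + 1*(1 + 3*exp(-2*I*pi/3) + exp(2*I*pi/3))*conj(1) + 1*(1 + exp(-2*I*pi/3) + 3*exp(2*I*pi/3))*conj(1)]
      = (1/3)[(5) + (1 + 3*exp(-2*I*pi/3) + exp(2*I*pi/3)) + (1 + exp(-2*I*pi/3) + 3*exp(2*I*pi/3))] = 3/3 = 1
  <chi_rho, chi_1> = (1/3)[1*(5)*conj(1) + 1*(1 + 3*exp(-2*I*pi/3) + exp(2*I*pi/3))*conj(exp(2*I*pi/3)) + 1*(1 + exp(-2*I*pi/3) + 3*exp(2*I*pi/3))*conj(exp(-2*I*pi/3))]
      = (1/3)[(5) + (1 + exp(-2*I*pi/3) + 3*exp(2*I*pi/3)) + (1 + 3*exp(-2*I*pi/3) + exp(2*I*pi/3))] = 3/3 = 1
  <chi_rho, chi_2> = (1/3)[1*(5)*conj(1) + 1*(1 + 3*exp(-2*I*pi/3) + exp(2*I*pi/3))*conj(exp(-2*I*pi/3)) + 1*(1 + exp(-2*I*pi/3) + 3*exp(2*I*pi/3))*conj(exp(2*I*pi/3))]
      = (1/3)[(5) + (2) + (2)] = 9/3 = 3
(Exp terms are combined using exp(i*s)*conj(exp(i*t)) = exp(i*(s-t)), and sums of them are collapsed using the identity that for every m > 1 the m distinct m-th roots of unity sum to 0, e.g. 1 + exp(2*I*pi/3) + exp(-2*I*pi/3) = 0.)
Dimension check: dim(rho) = sum (mult * dim) = 1*1 + 1*1 + 3*1 = 5 = chi_rho(e) = 5.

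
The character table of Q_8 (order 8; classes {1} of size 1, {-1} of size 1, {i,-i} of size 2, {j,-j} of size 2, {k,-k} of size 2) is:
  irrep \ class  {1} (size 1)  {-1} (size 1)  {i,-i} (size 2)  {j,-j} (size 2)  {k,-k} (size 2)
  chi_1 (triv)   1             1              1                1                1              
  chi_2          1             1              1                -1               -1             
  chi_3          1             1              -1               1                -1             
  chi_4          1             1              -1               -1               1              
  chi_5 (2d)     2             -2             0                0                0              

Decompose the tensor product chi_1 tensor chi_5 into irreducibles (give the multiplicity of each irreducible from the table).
chi_1 tensor chi_5 = chi_5 (all other irreducibles have multiplicity 0).

Justification: The character of a tensor product is the pointwise product (chi_1 * chi_5)(C) = chi_1(C) * chi_5(C):
  {1}: (1)*(2), {-1}: (1)*(-2), {i,-i}: (1)*(0), {j,-j}: (1)*(0), {k,-k}: (1)*(0)
so (chi_1 * chi_5) takes values
  {1} -> 2, {-1} -> -2, {i,-i} -> 0, {j,-j} -> 0, {k,-k} -> 0.
Now take the inner product of this character with each irreducible chi from the table, <chi_1*chi_5, chi> = (1/8) sum_C |C| (chi_1*chi_5)(C) conj(chi(C)):
  <chi_1*chi_5, chi_1> = (1/8)[1*(2)*conj(1) + 1*(-2)*conj(1) + 2*(0)*conj(1) + 2*(0)*conj(1) + 2*(0)*conj(1)]
      = (1/8)[(2) + (-2) + (0) + (0) + (0)] = 0/8 = 0
  <chi_1*chi_5, chi_2> = (1/8)[1*(2)*conj(1) + 1*(-2)*conj(1) + 2*(0)*conj(1) + 2*(0)*conj(-1) + 2*(0)*conj(-1)]
      = (1/8)[(2) + (-2) + (0) + (0) + (0)] = 0/8 = 0
  <chi_1*chi_5, chi_3> = (1/8)[1*(2)*conj(1) + 1*(-2)*conj(1) + 2*(0)*conj(-1) + 2*(0)*conj(1) + 2*(0)*conj(-1)]
      = (1/8)[(2) + (-2) + (0) + (0) + (0)] = 0/8 = 0
  <chi_1*chi_5, chi_4> = (1/8)[1*(2)*conj(1) + 1*(-2)*conj(1) + 2*(0)*conj(-1) + 2*(0)*conj(-1) + 2*(0)*conj(1)]
      = (1/8)[(2) + (-2) + (0) + (0) + (0)] = 0/8 = 0
  <chi_1*chi_5, chi_5> = (1/8)[1*(2)*conj(2) + 1*(-2)*conj(-2) + 2*(0)*conj(0) + 2*(0)*conj(0) + 2*(0)*conj(0)]
      = (1/8)[(4) + (4) + (0) + (0) + (0)] = 8/8 = 1
Hence the multiplicities are chi_5: 1. Dimension check: dim(chi_1)*dim(chi_5) = 1*2 = 2 and sum (mult * dim) = 1*2 = 2.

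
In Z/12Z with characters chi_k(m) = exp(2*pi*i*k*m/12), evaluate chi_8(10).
chi_8(10) = zeta_12^80 = exp(-2*I*pi/3)

Argument: chi_8(10) = zeta_12^(8*10) = zeta_12^80. Since zeta_12^12 = 1, this equals zeta_12^8 = exp(2*pi*i*8/12) = exp(-2*I*pi/3).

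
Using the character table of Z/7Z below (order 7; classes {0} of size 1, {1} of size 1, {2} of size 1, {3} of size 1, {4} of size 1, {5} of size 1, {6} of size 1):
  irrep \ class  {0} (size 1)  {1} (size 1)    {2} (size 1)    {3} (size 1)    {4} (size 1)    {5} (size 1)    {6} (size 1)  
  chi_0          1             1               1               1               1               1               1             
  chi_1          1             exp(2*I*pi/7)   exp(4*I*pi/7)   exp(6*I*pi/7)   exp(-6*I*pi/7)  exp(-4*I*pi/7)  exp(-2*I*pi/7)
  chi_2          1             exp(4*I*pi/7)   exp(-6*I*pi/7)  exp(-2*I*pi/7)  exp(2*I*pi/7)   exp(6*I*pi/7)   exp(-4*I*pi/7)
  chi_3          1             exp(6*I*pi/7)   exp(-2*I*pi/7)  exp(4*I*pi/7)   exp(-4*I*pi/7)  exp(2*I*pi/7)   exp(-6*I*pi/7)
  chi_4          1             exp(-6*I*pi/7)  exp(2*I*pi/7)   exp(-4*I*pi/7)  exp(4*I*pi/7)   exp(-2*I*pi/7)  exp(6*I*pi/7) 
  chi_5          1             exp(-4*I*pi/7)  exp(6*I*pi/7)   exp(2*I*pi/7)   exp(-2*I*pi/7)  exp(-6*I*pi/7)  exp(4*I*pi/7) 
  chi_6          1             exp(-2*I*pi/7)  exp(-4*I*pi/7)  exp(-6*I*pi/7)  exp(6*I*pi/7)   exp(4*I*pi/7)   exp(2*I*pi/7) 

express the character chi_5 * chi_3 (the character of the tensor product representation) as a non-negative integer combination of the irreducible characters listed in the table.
chi_5 tensor chi_3 = chi_1 (all other irreducibles have multiplicity 0).

Proof sketch: The character of a tensor product is the pointwise product (chi_5 * chi_3)(C) = chi_5(C) * chi_3(C):
  {0}: (1)*(1), {1}: (exp(-4*I*pi/7))*(exp(6*I*pi/7)), {2}: (exp(6*I*pi/7))*(exp(-2*I*pi/7)), {3}: (exp(2*I*pi/7))*(exp(4*I*pi/7)), {4}: (exp(-2*I*pi/7))*(exp(-4*I*pi/7)), {5}: (exp(-6*I*pi/7))*(exp(2*I*pi/7)), {6}: (exp(4*I*pi/7))*(exp(-6*I*pi/7))
so (chi_5 * chi_3) takes values
  {0} -> 1, {1} -> exp(2*I*pi/7), {2} -> exp(4*I*pi/7), {3} -> exp(6*I*pi/7), {4} -> exp(-6*I*pi/7), {5} -> exp(-4*I*pi/7), {6} -> exp(-2*I*pi/7).
Now take the inner product of this character with each irreducible chi from the table, <chi_5*chi_3, chi> = (1/7) sum_C |C| (chi_5*chi_3)(C) conj(chi(C)):
  <chi_5*chi_3, chi_0> = (1/7)[1*(1)*conj(1) + 1*(exp(2*I*pi/7))*conj(1) + 1*(exp(4*I*pi/7))*conj(1) + 1*(exp(6*I*pi/7))*conj(1) + 1*(exp(-6*I*pi/7))*conj(1) + 1*(exp(-4*I*pi/7))*conj(1) + 1*(exp(-2*I*pi/7))*conj(1)]
      = (1/7)[(1) + (exp(2*I*pi/7)) + (exp(4*I*pi/7)) + (exp(6*I*pi/7)) + (exp(-6*I*pi/7)) + (exp(-4*I*pi/7)) + (exp(-2*I*pi/7))] = 0/7 = 0
  <chi_5*chi_3, chi_1> = (1/7)[1*(1)*conj(1) + 1*(exp(2*I*pi/7))*conj(exp(2*I*pi/7)) + 1*(exp(4*I*pi/7))*conj(exp(4*I*pi/7)) + 1*(exp(6*I*pi/7))*conj(exp(6*I*pi/7)) + 1*(exp(-6*I*pi/7))*conj(exp(-6*I*pi/7)) + 1*(exp(-4*I*pi/7))*conj(exp(-4*I*pi/7)) + 1*(exp(-2*I*pi/7))*conj(exp(-2*I*pi/7))]
      = (1/7)[(1) + (1) + (1) + (1) + (1) + (1) + (1)] = 7/7 = 1
  <chi_5*chi_3, chi_2> = (1/7)[1*(1)*conj(1) + 1*(exp(2*I*pi/7))*conj(exp(4*I*pi/7)) + 1*(exp(4*I*pi/7))*conj(exp(-6*I*pi/7)) + 1*(exp(6*I*pi/7))*conj(exp(-2*I*pi/7)) + 1*(exp(-6*I*pi/7))*conj(exp(2*I*pi/7)) + 1*(exp(-4*I*pi/7))*conj(exp(6*I*pi/7)) + 1*(exp(-2*I*pi/7))*conj(exp(-4*I*pi/7))]
      = (1/7)[(1) + (exp(-2*I*pi/7)) + (exp(-4*I*pi/7)) + (exp(-6*I*pi/7)) + (exp(6*I*pi/7)) + (exp(4*I*pi/7)) + (exp(2*I*pi/7))] = 0/7 = 0
  <chi_5*chi_3, chi_3> = (1/7)[1*(1)*conj(1) + 1*(exp(2*I*pi/7))*conj(exp(6*I*pi/7)) + 1*(exp(4*I*pi/7))*conj(exp(-2*I*pi/7)) + 1*(exp(6*I*pi/7))*conj(exp(4*I*pi/7)) + 1*(exp(-6*I*pi/7))*conj(exp(-4*I*pi/7)) + 1*(exp(-4*I*pi/7))*conj(exp(2*I*pi/7)) + 1*(exp(-2*I*pi/7))*conj(exp(-6*I*pi/7))]
      = (1/7)[(1) + (exp(-4*I*pi/7)) + (exp(6*I*pi/7)) + (exp(2*I*pi/7)) + (exp(-2*I*pi/7)) + (exp(-6*I*pi/7)) + (exp(4*I*pi/7))] = 0/7 = 0
  <chi_5*chi_3, chi_4> = (1/7)[1*(1)*conj(1) + 1*(exp(2*I*pi/7))*conj(exp(-6*I*pi/7)) + 1*(exp(4*I*pi/7))*conj(exp(2*I*pi/7)) + 1*(exp(6*I*pi/7))*conj(exp(-4*I*pi/7)) + 1*(exp(-6*I*pi/7))*conj(exp(4*I*pi/7)) + 1*(exp(-4*I*pi/7))*conj(exp(-2*I*pi/7)) + 1*(exp(-2*I*pi/7))*conj(exp(6*I*pi/7))]
      = (1/7)[(1) + (exp(-6*I*pi/7)) + (exp(2*I*pi/7)) + (exp(-4*I*pi/7)) + (exp(4*I*pi/7)) + (exp(-2*I*pi/7)) + (exp(6*I*pi/7))] = 0/7 = 0
  <chi_5*chi_3, chi_5> = (1/7)[1*(1)*conj(1) + 1*(exp(2*I*pi/7))*conj(exp(-4*I*pi/7)) + 1*(exp(4*I*pi/7))*conj(exp(6*I*pi/7)) + 1*(exp(6*I*pi/7))*conj(exp(2*I*pi/7)) + 1*(exp(-6*I*pi/7))*conj(exp(-2*I*pi/7)) + 1*(exp(-4*I*pi/7))*conj(exp(-6*I*pi/7)) + 1*(exp(-2*I*pi/7))*conj(exp(4*I*pi/7))]
      = (1/7)[(1) + (exp(6*I*pi/7)) + (exp(-2*I*pi/7)) + (exp(4*I*pi/7)) + (exp(-4*I*pi/7)) + (exp(2*I*pi/7)) + (exp(-6*I*pi/7))] = 0/7 = 0
  <chi_5*chi_3, chi_6> = (1/7)[1*(1)*conj(1) + 1*(exp(2*I*pi/7))*conj(exp(-2*I*pi/7)) + 1*(exp(4*I*pi/7))*conj(exp(-4*I*pi/7)) + 1*(exp(6*I*pi/7))*conj(exp(-6*I*pi/7)) + 1*(exp(-6*I*pi/7))*conj(exp(6*I*pi/7)) + 1*(exp(-4*I*pi/7))*conj(exp(4*I*pi/7)) + 1*(exp(-2*I*pi/7))*conj(exp(2*I*pi/7))]
      = (1/7)[(1) + (exp(4*I*pi/7)) + (exp(-6*I*pi/7)) + (exp(-2*I*pi/7)) + (exp(2*I*pi/7)) + (exp(6*I*pi/7)) + (exp(-4*I*pi/7))] = 0/7 = 0
(Exp terms are combined using exp(i*s)*conj(exp(i*t)) = exp(i*(s-t)), and sums of them are collapsed using the identity that for every m > 1 the m distinct m-th roots of unity sum to 0, e.g. 1 + exp(2*I*pi/3) + exp(-2*I*pi/3) = 0.)
Hence the multiplicities are chi_1: 1. Dimension check: dim(chi_5)*dim(chi_3) = 1*1 = 1 and sum (mult * dim) = 1*1 = 1.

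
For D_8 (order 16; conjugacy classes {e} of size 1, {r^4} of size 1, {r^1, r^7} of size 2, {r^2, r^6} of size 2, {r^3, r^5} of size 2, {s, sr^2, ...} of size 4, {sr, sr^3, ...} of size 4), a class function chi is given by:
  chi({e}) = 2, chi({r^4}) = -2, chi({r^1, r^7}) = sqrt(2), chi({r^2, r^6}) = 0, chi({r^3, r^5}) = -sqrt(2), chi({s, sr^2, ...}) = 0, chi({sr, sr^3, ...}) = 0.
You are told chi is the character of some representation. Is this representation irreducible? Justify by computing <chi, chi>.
Irreducible: <chi, chi> = 1.

Derivation: <chi, chi> = (1/|G|) sum_C |C| * |chi(C)|^2 = (1/16)[1*|2|^2 + 1*|-2|^2 + 2*|sqrt(2)|^2 + 2*|0|^2 + 2*|-sqrt(2)|^2 + 4*|0|^2 + 4*|0|^2]
  = (1/16)[(4) + (4) + (4) + (0) + (4) + (0) + (0)] = 16/16 = 1.
A character is irreducible iff <chi, chi> = 1, so this representation is irreducible.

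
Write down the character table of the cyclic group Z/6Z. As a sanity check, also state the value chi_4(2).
Character table of Z/6Z (irreps indexed chi_0,...,chi_5 with chi_k(m) = zeta_6^(k*m), zeta_6 = exp(2*pi*i/6)):
  irrep \ class  {0} (size 1)  {1} (size 1)    {2} (size 1)    {3} (size 1)  {4} (size 1)    {5} (size 1)  
  chi_0          1             1               1               1             1               1             
  chi_1          1             exp(I*pi/3)     exp(2*I*pi/3)   -1            exp(-2*I*pi/3)  exp(-I*pi/3)  
  chi_2          1             exp(2*I*pi/3)   exp(-2*I*pi/3)  1             exp(2*I*pi/3)   exp(-2*I*pi/3)
  chi_3          1             -1              1               -1            1               -1            
  chi_4          1             exp(-2*I*pi/3)  exp(2*I*pi/3)   1             exp(-2*I*pi/3)  exp(2*I*pi/3) 
  chi_5          1             exp(-I*pi/3)    exp(-2*I*pi/3)  -1            exp(2*I*pi/3)   exp(I*pi/3)   

Spot check: chi_4(2) = zeta_6^(4*2) = zeta_6^8 = exp(2*I*pi/3).

Solution. Z/6Z is abelian, so all 6 irreducible complex representations are 1-dimensional. They are given by chi_k(m) = zeta_6^(k*m) for k = 0,...,5. Row orthogonality: sum_m chi_k(m) conj(chi_l(m)) = 6 * [k = l].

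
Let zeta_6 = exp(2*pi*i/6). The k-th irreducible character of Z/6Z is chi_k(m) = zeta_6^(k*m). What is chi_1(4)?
chi_1(4) = zeta_6^4 = exp(-2*I*pi/3)

Proof sketch: chi_1(4) = zeta_6^(1*4) = zeta_6^4. Since zeta_6^6 = 1, this equals zeta_6^4 = exp(2*pi*i*4/6) = exp(-2*I*pi/3).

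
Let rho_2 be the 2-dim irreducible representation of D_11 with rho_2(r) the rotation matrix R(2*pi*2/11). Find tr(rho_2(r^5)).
chi_{rho_2}(r^5) = 2*cos(2*pi*2*5/11) = 2*cos(2*pi/11)

Explanation: rho_2(r^5) is rotation by angle 2*pi*2*5/11, whose trace is 2*cos(2*pi*2*5/11) = 2*cos(2*pi/11).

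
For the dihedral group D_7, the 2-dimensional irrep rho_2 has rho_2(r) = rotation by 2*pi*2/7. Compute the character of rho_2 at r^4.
chi_{rho_2}(r^4) = 2*cos(2*pi*2*4/7) = 2*cos(16*pi/7)

Argument: rho_2(r^4) is rotation by angle 2*pi*2*4/7, whose trace is 2*cos(2*pi*2*4/7) = 2*cos(16*pi/7).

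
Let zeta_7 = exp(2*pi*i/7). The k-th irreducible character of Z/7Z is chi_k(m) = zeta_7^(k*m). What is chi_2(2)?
chi_2(2) = zeta_7^4 = exp(-6*I*pi/7)

chi_2(2) = zeta_7^(2*2) = zeta_7^4. Since zeta_7^7 = 1, this equals zeta_7^4 = exp(2*pi*i*4/7) = exp(-6*I*pi/7).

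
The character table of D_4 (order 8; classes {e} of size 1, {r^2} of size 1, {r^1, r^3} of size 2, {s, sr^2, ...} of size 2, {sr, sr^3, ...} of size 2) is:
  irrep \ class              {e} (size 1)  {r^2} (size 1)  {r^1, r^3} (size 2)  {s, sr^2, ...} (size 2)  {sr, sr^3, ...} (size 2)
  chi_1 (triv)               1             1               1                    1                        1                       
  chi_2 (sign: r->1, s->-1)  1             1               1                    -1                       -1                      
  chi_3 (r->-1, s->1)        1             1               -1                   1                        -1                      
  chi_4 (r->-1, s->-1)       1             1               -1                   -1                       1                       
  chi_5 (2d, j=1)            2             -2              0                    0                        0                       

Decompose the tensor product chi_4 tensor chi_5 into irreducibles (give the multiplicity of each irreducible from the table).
chi_4 tensor chi_5 = chi_5 (all other irreducibles have multiplicity 0).

Derivation: The character of a tensor product is the pointwise product (chi_4 * chi_5)(C) = chi_4(C) * chi_5(C):
  {e}: (1)*(2), {r^2}: (1)*(-2), {r^1, r^3}: (-1)*(0), {s, sr^2, ...}: (-1)*(0), {sr, sr^3, ...}: (1)*(0)
so (chi_4 * chi_5) takes values
  {e} -> 2, {r^2} -> -2, {r^1, r^3} -> 0, {s, sr^2, ...} -> 0, {sr, sr^3, ...} -> 0.
Now take the inner product of this character with each irreducible chi from the table, <chi_4*chi_5, chi> = (1/8) sum_C |C| (chi_4*chi_5)(C) conj(chi(C)):
  <chi_4*chi_5, chi_1> = (1/8)[1*(2)*conj(1) + 1*(-2)*conj(1) + 2*(0)*conj(1) + 2*(0)*conj(1) + 2*(0)*conj(1)]
      = (1/8)[(2) + (-2) + (0) + (0) + (0)] = 0/8 = 0
  <chi_4*chi_5, chi_2> = (1/8)[1*(2)*conj(1) + 1*(-2)*conj(1) + 2*(0)*conj(1) + 2*(0)*conj(-1) + 2*(0)*conj(-1)]
      = (1/8)[(2) + (-2) + (0) + (0) + (0)] = 0/8 = 0
  <chi_4*chi_5, chi_3> = (1/8)[1*(2)*conj(1) + 1*(-2)*conj(1) + 2*(0)*conj(-1) + 2*(0)*conj(1) + 2*(0)*conj(-1)]
      = (1/8)[(2) + (-2) + (0) + (0) + (0)] = 0/8 = 0
  <chi_4*chi_5, chi_4> = (1/8)[1*(2)*conj(1) + 1*(-2)*conj(1) + 2*(0)*conj(-1) + 2*(0)*conj(-1) + 2*(0)*conj(1)]
      = (1/8)[(2) + (-2) + (0) + (0) + (0)] = 0/8 = 0
  <chi_4*chi_5, chi_5> = (1/8)[1*(2)*conj(2) + 1*(-2)*conj(-2) + 2*(0)*conj(0) + 2*(0)*conj(0) + 2*(0)*conj(0)]
      = (1/8)[(4) + (4) + (0) + (0) + (0)] = 8/8 = 1
Hence the multiplicities are chi_5: 1. Dimension check: dim(chi_4)*dim(chi_5) = 1*2 = 2 and sum (mult * dim) = 1*2 = 2.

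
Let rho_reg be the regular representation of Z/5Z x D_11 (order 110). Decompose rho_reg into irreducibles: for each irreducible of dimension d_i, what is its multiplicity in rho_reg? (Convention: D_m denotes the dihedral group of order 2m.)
Each irreducible V_i of dimension d_i appears with multiplicity d_i, i.e. rho_reg = (direct sum over all irreducibles V_i) d_i V_i. The irreducible dimensions for Z/5Z x D_11 are 1, 1, 1, 1, 1, 1, 1, 1, 1, 1, 2, 2, 2, 2, 2, 2, 2, 2, 2, 2, 2, 2, 2, 2, 2, 2, 2, 2, 2, 2, 2, 2, 2, 2, 2: 10 irreducibles of dimension 1, each with multiplicity 1; 25 irreducibles of dimension 2, each with multiplicity 2. Total dimension 10*1*1 + 25*2*2 = 110 = |G|.

Solution. General theorem: in the regular representation of a finite group G, each irreducible appears with multiplicity equal to its dimension. Check: dim(rho_reg) = sum d_i^2 = 1 + 1 + 1 + 1 + 1 + 1 + 1 + 1 + 1 + 1 + 4 + 4 + 4 + 4 + 4 + 4 + 4 + 4 + 4 + 4 + 4 + 4 + 4 + 4 + 4 + 4 + 4 + 4 + 4 + 4 + 4 + 4 + 4 + 4 + 4 = 110 = |G|.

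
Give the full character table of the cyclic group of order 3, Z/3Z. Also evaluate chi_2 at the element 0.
Character table of Z/3Z (irreps indexed chi_0,...,chi_2 with chi_k(m) = zeta_3^(k*m), zeta_3 = exp(2*pi*i/3)):
  irrep \ class  {0} (size 1)  {1} (size 1)    {2} (size 1)  
  chi_0          1             1               1             
  chi_1          1             exp(2*I*pi/3)   exp(-2*I*pi/3)
  chi_2          1             exp(-2*I*pi/3)  exp(2*I*pi/3) 

Spot check: chi_2(0) = zeta_3^(2*0) = zeta_3^0 = 1.

Solution. Z/3Z is abelian, so all 3 irreducible complex representations are 1-dimensional. They are given by chi_k(m) = zeta_3^(k*m) for k = 0,...,2. Row orthogonality: sum_m chi_k(m) conj(chi_l(m)) = 3 * [k = l].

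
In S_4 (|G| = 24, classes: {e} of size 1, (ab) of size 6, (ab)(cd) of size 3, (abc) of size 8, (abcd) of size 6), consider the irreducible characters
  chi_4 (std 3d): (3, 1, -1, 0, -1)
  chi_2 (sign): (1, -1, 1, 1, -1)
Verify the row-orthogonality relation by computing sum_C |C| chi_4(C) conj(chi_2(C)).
Sum = 0; so <chi_4, chi_2> = 0 (distinct irreducibles are orthogonal).

Compute term by term over conjugacy classes (|C| * chi_4(C) * conj(chi_2(C))):
  1*(3)*conj(1) + 6*(1)*conj(-1) + 3*(-1)*conj(1) + 8*(0)*conj(1) + 6*(-1)*conj(-1)
  = (3) + (-6) + (-3) + (0) + (6)
  = 0.
Dividing by |G| = 24 gives 0/24 = 0, matching the row-orthogonality relation <chi_4, chi_2> = [chi_4 = chi_2].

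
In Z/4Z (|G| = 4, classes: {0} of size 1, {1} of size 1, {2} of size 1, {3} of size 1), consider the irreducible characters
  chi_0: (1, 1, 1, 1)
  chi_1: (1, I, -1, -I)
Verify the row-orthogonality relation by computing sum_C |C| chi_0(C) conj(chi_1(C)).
Sum = 0; so <chi_0, chi_1> = 0 (distinct irreducibles are orthogonal).

Working: Compute term by term over conjugacy classes (|C| * chi_0(C) * conj(chi_1(C))):
  1*(1)*conj(1) + 1*(1)*conj(I) + 1*(1)*conj(-1) + 1*(1)*conj(-I)
  = (1) + (-I) + (-1) + (I)
  = 0.
(Exp terms are combined using exp(i*s)*conj(exp(i*t)) = exp(i*(s-t)), and sums of them are collapsed using the identity that for every m > 1 the m distinct m-th roots of unity sum to 0, e.g. 1 + exp(2*I*pi/3) + exp(-2*I*pi/3) = 0.)
Dividing by |G| = 4 gives 0/4 = 0, matching the row-orthogonality relation <chi_0, chi_1> = [chi_0 = chi_1].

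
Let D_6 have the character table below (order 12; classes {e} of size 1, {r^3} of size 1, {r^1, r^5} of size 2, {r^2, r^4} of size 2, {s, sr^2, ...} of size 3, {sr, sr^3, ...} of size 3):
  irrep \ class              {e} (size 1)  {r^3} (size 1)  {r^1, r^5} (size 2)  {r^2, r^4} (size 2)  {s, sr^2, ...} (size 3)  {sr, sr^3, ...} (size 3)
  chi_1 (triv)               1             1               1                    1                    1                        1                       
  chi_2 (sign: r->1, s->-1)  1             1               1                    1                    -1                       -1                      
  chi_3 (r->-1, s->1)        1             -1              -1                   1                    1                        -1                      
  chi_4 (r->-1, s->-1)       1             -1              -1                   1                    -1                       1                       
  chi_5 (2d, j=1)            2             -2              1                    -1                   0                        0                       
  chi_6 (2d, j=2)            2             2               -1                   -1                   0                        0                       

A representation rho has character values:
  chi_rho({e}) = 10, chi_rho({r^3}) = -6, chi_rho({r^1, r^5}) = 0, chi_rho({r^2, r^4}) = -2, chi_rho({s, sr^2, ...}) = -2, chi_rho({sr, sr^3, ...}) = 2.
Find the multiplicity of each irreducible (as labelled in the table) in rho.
Multiplicities: chi_1: 0, chi_2: 0, chi_3: 0, chi_4: 2, chi_5: 3, chi_6: 1.

Details: Use <chi_rho, chi> = (1/|G|) sum_C |C| * chi_rho(C) * conj(chi(C)) with |G| = 12 for each irreducible chi in the table:
  <chi_rho, chi_1> = (1/12)[1*(10)*conj(1) + 1*(-6)*conj(1) + 2*(0)*conj(1) + 2*(-2)*conj(1) + 3*(-2)*conj(1) + 3*(2)*conj(1)]
      = (1/12)[(10) + (-6) + (0) + (-4) + (-6) + (6)] = 0/12 = 0
  <chi_rho, chi_2> = (1/12)[1*(10)*conj(1) + 1*(-6)*conj(1) + 2*(0)*conj(1) + 2*(-2)*conj(1) + 3*(-2)*conj(-1) + 3*(2)*conj(-1)]
      = (1/12)[(10) + (-6) + (0) + (-4) + (6) + (-6)] = 0/12 = 0
  <chi_rho, chi_3> = (1/12)[1*(10)*conj(1) + 1*(-6)*conj(-1) + 2*(0)*conj(-1) + 2*(-2)*conj(1) + 3*(-2)*conj(1) + 3*(2)*conj(-1)]
      = (1/12)[(10) + (6) + (0) + (-4) + (-6) + (-6)] = 0/12 = 0
  <chi_rho, chi_4> = (1/12)[1*(10)*conj(1) + 1*(-6)*conj(-1) + 2*(0)*conj(-1) + 2*(-2)*conj(1) + 3*(-2)*conj(-1) + 3*(2)*conj(1)]
      = (1/12)[(10) + (6) + (0) + (-4) + (6) + (6)] = 24/12 = 2
  <chi_rho, chi_5> = (1/12)[1*(10)*conj(2) + 1*(-6)*conj(-2) + 2*(0)*conj(1) + 2*(-2)*conj(-1) + 3*(-2)*conj(0) + 3*(2)*conj(0)]
      = (1/12)[(20) + (12) + (0) + (4) + (0) + (0)] = 36/12 = 3
  <chi_rho, chi_6> = (1/12)[1*(10)*conj(2) + 1*(-6)*conj(2) + 2*(0)*conj(-1) + 2*(-2)*conj(-1) + 3*(-2)*conj(0) + 3*(2)*conj(0)]
      = (1/12)[(20) + (-12) + (0) + (4) + (0) + (0)] = 12/12 = 1
Dimension check: dim(rho) = sum (mult * dim) = 0*1 + 0*1 + 0*1 + 2*1 + 3*2 + 1*2 = 10 = chi_rho(e) = 10.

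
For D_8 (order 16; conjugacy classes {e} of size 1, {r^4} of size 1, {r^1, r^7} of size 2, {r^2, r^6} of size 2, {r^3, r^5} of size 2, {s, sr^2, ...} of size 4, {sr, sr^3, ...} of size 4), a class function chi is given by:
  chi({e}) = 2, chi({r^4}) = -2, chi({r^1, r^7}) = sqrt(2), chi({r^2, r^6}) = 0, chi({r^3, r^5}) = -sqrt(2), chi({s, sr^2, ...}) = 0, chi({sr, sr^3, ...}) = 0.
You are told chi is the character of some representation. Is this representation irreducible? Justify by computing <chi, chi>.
Irreducible: <chi, chi> = 1.

Justification: <chi, chi> = (1/|G|) sum_C |C| * |chi(C)|^2 = (1/16)[1*|2|^2 + 1*|-2|^2 + 2*|sqrt(2)|^2 + 2*|0|^2 + 2*|-sqrt(2)|^2 + 4*|0|^2 + 4*|0|^2]
  = (1/16)[(4) + (4) + (4) + (0) + (4) + (0) + (0)] = 16/16 = 1.
A character is irreducible iff <chi, chi> = 1, so this representation is irreducible.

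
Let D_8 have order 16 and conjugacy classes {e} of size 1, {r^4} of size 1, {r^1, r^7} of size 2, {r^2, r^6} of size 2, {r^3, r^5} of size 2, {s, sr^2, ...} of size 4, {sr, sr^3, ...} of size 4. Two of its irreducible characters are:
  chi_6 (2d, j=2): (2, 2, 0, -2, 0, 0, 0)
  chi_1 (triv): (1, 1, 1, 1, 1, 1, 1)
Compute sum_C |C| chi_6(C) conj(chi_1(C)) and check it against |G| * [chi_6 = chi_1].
Sum = 0; so <chi_6, chi_1> = 0 (distinct irreducibles are orthogonal).

Argument: Compute term by term over conjugacy classes (|C| * chi_6(C) * conj(chi_1(C))):
  1*(2)*conj(1) + 1*(2)*conj(1) + 2*(0)*conj(1) + 2*(-2)*conj(1) + 2*(0)*conj(1) + 4*(0)*conj(1) + 4*(0)*conj(1)
  = (2) + (2) + (0) + (-4) + (0) + (0) + (0)
  = 0.
Dividing by |G| = 16 gives 0/16 = 0, matching the row-orthogonality relation <chi_6, chi_1> = [chi_6 = chi_1].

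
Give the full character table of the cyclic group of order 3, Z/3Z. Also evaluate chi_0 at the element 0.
Character table of Z/3Z (irreps indexed chi_0,...,chi_2 with chi_k(m) = zeta_3^(k*m), zeta_3 = exp(2*pi*i/3)):
  irrep \ class  {0} (size 1)  {1} (size 1)    {2} (size 1)  
  chi_0          1             1               1             
  chi_1          1             exp(2*I*pi/3)   exp(-2*I*pi/3)
  chi_2          1             exp(-2*I*pi/3)  exp(2*I*pi/3) 

Spot check: chi_0(0) = zeta_3^(0*0) = zeta_3^0 = 1.

Explanation: Z/3Z is abelian, so all 3 irreducible complex representations are 1-dimensional. They are given by chi_k(m) = zeta_3^(k*m) for k = 0,...,2. Row orthogonality: sum_m chi_k(m) conj(chi_l(m)) = 3 * [k = l].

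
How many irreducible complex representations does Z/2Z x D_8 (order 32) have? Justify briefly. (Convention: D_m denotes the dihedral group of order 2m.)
14

Reasoning: The number of irreducible complex representations of a finite group equals its number of conjugacy classes. For a direct product, #classes(G x H) = #classes(G) * #classes(H). Z/2Z has 2 classes (abelian), D_8 has 7 classes, so 2 * 7 = 14, so Z/2Z x D_8 (order 32) has exactly 14 irreducible complex representations.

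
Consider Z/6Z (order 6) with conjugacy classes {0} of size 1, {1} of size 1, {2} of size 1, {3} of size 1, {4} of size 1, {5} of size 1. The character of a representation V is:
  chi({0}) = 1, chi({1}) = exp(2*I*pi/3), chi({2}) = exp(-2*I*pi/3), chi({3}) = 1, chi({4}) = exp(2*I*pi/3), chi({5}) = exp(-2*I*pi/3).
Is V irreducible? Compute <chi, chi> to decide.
Irreducible: <chi, chi> = 1.

Argument: <chi, chi> = (1/|G|) sum_C |C| * |chi(C)|^2 = (1/6)[1*|1|^2 + 1*|exp(2*I*pi/3)|^2 + 1*|exp(-2*I*pi/3)|^2 + 1*|1|^2 + 1*|exp(2*I*pi/3)|^2 + 1*|exp(-2*I*pi/3)|^2]
  = (1/6)[(1) + (1) + (1) + (1) + (1) + (1)] = 6/6 = 1.
(Exp terms are combined using exp(i*s)*conj(exp(i*t)) = exp(i*(s-t)), and sums of them are collapsed using the identity that for every m > 1 the m distinct m-th roots of unity sum to 0, e.g. 1 + exp(2*I*pi/3) + exp(-2*I*pi/3) = 0.)
A character is irreducible iff <chi, chi> = 1, so this representation is irreducible.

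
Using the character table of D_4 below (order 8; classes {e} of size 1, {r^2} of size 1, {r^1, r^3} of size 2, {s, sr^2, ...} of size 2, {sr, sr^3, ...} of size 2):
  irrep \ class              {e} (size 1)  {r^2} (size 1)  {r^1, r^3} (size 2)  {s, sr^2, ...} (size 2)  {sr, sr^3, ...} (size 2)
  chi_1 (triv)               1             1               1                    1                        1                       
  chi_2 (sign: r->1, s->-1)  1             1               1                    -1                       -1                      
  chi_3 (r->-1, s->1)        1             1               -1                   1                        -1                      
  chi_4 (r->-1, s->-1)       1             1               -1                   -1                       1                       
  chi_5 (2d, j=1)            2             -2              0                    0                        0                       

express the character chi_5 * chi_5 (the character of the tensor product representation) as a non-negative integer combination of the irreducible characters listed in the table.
chi_5 tensor chi_5 = chi_1 + chi_2 + chi_3 + chi_4 (all other irreducibles have multiplicity 0).

The character of a tensor product is the pointwise product (chi_5 * chi_5)(C) = chi_5(C) * chi_5(C):
  {e}: (2)*(2), {r^2}: (-2)*(-2), {r^1, r^3}: (0)*(0), {s, sr^2, ...}: (0)*(0), {sr, sr^3, ...}: (0)*(0)
so (chi_5 * chi_5) takes values
  {e} -> 4, {r^2} -> 4, {r^1, r^3} -> 0, {s, sr^2, ...} -> 0, {sr, sr^3, ...} -> 0.
Now take the inner product of this character with each irreducible chi from the table, <chi_5*chi_5, chi> = (1/8) sum_C |C| (chi_5*chi_5)(C) conj(chi(C)):
  <chi_5*chi_5, chi_1> = (1/8)[1*(4)*conj(1) + 1*(4)*conj(1) + 2*(0)*conj(1) + 2*(0)*conj(1) + 2*(0)*conj(1)]
      = (1/8)[(4) + (4) + (0) + (0) + (0)] = 8/8 = 1
  <chi_5*chi_5, chi_2> = (1/8)[1*(4)*conj(1) + 1*(4)*conj(1) + 2*(0)*conj(1) + 2*(0)*conj(-1) + 2*(0)*conj(-1)]
      = (1/8)[(4) + (4) + (0) + (0) + (0)] = 8/8 = 1
  <chi_5*chi_5, chi_3> = (1/8)[1*(4)*conj(1) + 1*(4)*conj(1) + 2*(0)*conj(-1) + 2*(0)*conj(1) + 2*(0)*conj(-1)]
      = (1/8)[(4) + (4) + (0) + (0) + (0)] = 8/8 = 1
  <chi_5*chi_5, chi_4> = (1/8)[1*(4)*conj(1) + 1*(4)*conj(1) + 2*(0)*conj(-1) + 2*(0)*conj(-1) + 2*(0)*conj(1)]
      = (1/8)[(4) + (4) + (0) + (0) + (0)] = 8/8 = 1
  <chi_5*chi_5, chi_5> = (1/8)[1*(4)*conj(2) + 1*(4)*conj(-2) + 2*(0)*conj(0) + 2*(0)*conj(0) + 2*(0)*conj(0)]
      = (1/8)[(8) + (-8) + (0) + (0) + (0)] = 0/8 = 0
Hence the multiplicities are chi_1: 1, chi_2: 1, chi_3: 1, chi_4: 1. Dimension check: dim(chi_5)*dim(chi_5) = 2*2 = 4 and sum (mult * dim) = 1*1 + 1*1 + 1*1 + 1*1 = 4.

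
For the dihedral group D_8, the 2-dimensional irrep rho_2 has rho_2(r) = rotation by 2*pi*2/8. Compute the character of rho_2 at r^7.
chi_{rho_2}(r^7) = 2*cos(2*pi*2*7/8) = 0

Details: rho_2(r^7) is rotation by angle 2*pi*2*7/8, whose trace is 2*cos(2*pi*2*7/8) = 0.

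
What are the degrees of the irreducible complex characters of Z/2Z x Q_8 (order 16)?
Dimensions: 1, 1, 1, 1, 1, 1, 1, 1, 2, 2

Reasoning: There are 10 irreducibles (= number of conjugacy classes). Their dimensions d_i satisfy sum d_i^2 = |G| = 16: 1 + 1 + 1 + 1 + 1 + 1 + 1 + 1 + 4 + 4 = 16. (For the product with Z/2Z: each of the 2 1-dim characters of Z/2Z tensors with each irrep of Q_8, giving 2 copies of each Q_8-dimension.)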